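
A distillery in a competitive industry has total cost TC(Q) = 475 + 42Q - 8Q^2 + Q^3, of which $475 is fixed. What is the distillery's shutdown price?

The firm shuts down when price falls below the minimum of average variable cost. AVC = VC/Q = 42 - 8Q + Q^2.
At the minimum of AVC, MC = AVC. MC = 42 - 16Q + 3Q^2; setting MC = AVC gives 2Q^2 - 8Q = 0, so Q = 4. min AVC = 26.
The firm shuts down for any P below $26.

$26 per unit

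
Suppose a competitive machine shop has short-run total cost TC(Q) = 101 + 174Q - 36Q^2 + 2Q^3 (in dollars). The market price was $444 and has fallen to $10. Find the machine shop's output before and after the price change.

AVC = 174 - 36Q + 2Q^2, minimized at Q = 9 where min AVC = $12. MC = 174 - 72Q + 6Q^2.
At P = $444 ≥ min AVC, set P = MC on the rising branch: Q = 15.
At P = $10 < min AVC = $12, price no longer covers variable cost at any output, so the firm shuts down: Q = 0.

Output falls from 15 to 0 (the firm shuts down)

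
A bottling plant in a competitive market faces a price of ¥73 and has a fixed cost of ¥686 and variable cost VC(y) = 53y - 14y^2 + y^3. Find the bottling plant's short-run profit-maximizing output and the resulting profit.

Profit = -¥86 at y = 10

AVC = 53 - 14y + y^2 has its minimum ¥4 at y = 7; price ¥73 clears that bar, so the firm operates.
With MC = 53 - 28y + 3y^2, P = MC on the upward-sloping part at y* = 10.
TR = 73·10 = 730. TC = 686 + 130 = 816. Profit = 730 − 816 = -¥86.
That loss of ¥86 beats the ¥686 the firm would lose by shutting down; producing recovers ¥600 of fixed cost.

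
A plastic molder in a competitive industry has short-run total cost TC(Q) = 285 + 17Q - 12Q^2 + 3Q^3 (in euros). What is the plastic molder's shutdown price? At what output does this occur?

€5 per unit, at Q = 2

The firm shuts down when price falls below the minimum of average variable cost. AVC = VC/Q = 17 - 12Q + 3Q^2.
dAVC/dQ = -12 + 6Q = 0 gives Q = 2. min AVC = 17 - 12·2 + 3·2^2 = 5.
For P < €5 the firm produces nothing.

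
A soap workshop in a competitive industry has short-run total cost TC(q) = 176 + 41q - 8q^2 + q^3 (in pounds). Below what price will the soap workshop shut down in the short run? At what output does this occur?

Short-run supply begins at min AVC. From VC = 41q - 8q^2 + q^3, AVC = 41 - 8q + q^2.
At the minimum of AVC, MC = AVC. MC = 41 - 16q + 3q^2; setting MC = AVC gives 2q^2 - 8q = 0, so q = 4. min AVC = 25.
The firm shuts down for any P below £25.

£25 per unit, at q = 4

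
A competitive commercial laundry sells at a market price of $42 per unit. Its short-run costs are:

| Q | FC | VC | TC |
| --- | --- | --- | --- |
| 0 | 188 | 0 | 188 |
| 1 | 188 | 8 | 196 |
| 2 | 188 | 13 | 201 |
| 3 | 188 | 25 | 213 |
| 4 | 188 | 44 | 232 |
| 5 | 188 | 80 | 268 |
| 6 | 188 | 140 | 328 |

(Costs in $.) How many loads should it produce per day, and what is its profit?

Compute π = P·Q − TC at each output: Q=0: -188; Q=1: -154; Q=2: -117; Q=3: -87; Q=4: -64; Q=5: -58; Q=6: -76.
Profit is maximized at Q = 5. AVC there is 80/5 = $16 ≤ P, so producing beats shutting down (which would give -$188).

Q = 5; profit = -$58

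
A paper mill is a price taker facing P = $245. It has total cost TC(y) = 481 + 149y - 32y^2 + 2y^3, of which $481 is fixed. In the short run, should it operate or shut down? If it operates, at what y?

Variable cost is VC = 149y - 32y^2 + 2y^3, so AVC = VC/y = 149 - 32y + 2y^2 and MC = dTC/dy = 149 - 64y + 6y^2.
AVC hits its minimum where MC = AVC, at y = 8, giving min AVC = 149 - 32·8 + 2·8^2 = $21.
P = $245 exceeds min AVC = $21, so the firm stays open.
Set P = MC: 245 = 149 - 64y + 6y^2 → -96 - 64y + 6y^2 = 0. The roots are y = -4/3 and y = 12; the profit-maximizing output is on the rising part of MC, so y* = 12.
Check: AVC at y = 12 is $53 ≤ P, so revenue covers variable cost.
Profit = P·y − TC = 245·12 − 1117 = $1823.

Produce at y = 12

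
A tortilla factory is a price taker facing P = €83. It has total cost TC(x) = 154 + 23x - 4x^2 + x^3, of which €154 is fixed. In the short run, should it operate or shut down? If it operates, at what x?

Strip out fixed cost: VC = 23x - 4x^2 + x^3. Then AVC = 23 - 4x + x^2 and MC = 23 - 8x + 3x^2.
AVC hits its minimum where MC = AVC, at x = 2, giving min AVC = 23 - 4·2 + 2^2 = €19.
P = €83 exceeds min AVC = €19, so the firm stays open.
P = MC gives -60 - 8x + 3x^2 = 0, with roots -10/3 and 6. Take the larger (rising MC): x* = 6.
Check: AVC at x = 6 is €35 ≤ P, so revenue covers variable cost.
Profit = P·x − TC = 83·6 − 364 = €134.

Produce at x = 6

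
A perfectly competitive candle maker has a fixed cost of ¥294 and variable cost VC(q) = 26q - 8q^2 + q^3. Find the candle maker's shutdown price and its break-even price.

Shutdown price = min AVC. AVC = 26 - 8q + q^2, with vertex at q = 4 and minimum ¥10.
ATC = 294/q + 26 - 8q + q^2. Setting dATC/dq = −294/q^2 − 8 + 2q = 0 gives q = 7 (since 2·7^3 − 8·7^2 = 294).
min ATC = 294/7 + 26 − 8·7 + 7^2 = ¥61. That is the break-even price.
For ¥10 ≤ P < ¥61 the firm produces at a loss; below ¥10 it shuts down.

Shutdown price = ¥10; break-even price = ¥61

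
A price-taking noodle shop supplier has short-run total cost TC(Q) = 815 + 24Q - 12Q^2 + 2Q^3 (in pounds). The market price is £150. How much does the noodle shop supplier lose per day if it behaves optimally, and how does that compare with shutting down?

Profit = -£31 at Q = 7

AVC = 24 - 12Q + 2Q^2 has its minimum £6 at Q = 3; price £150 clears that bar, so the firm operates.
With MC = 24 - 24Q + 6Q^2, P = MC on the upward-sloping part at Q* = 7.
TR = 150·7 = 1050. TC = 815 + 266 = 1081. Profit = 1050 − 1081 = -£31.
By producing, the firm covers all variable cost plus £784 of fixed cost; shutting down would lose the full £815.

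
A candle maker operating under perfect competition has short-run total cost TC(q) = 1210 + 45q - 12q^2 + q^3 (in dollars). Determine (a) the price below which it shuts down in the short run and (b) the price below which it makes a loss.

Shutdown price = $9; break-even price = $144

Shutdown price = min AVC. AVC = 45 - 12q + q^2, with vertex at q = 6 and minimum $9.
ATC = 1210/q + 45 - 12q + q^2. Setting dATC/dq = −1210/q^2 − 12 + 2q = 0 gives q = 11 (since 2·11^3 − 12·11^2 = 1210).
min ATC = 1210/11 + 45 − 12·11 + 11^2 = $144. That is the break-even price.
Between these two prices the firm operates at a loss; above $144 it earns a profit.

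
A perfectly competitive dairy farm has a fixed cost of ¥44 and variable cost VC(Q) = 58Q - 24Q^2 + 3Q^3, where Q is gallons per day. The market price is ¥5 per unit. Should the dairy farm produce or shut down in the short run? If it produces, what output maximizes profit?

Strip out fixed cost: VC = 58Q - 24Q^2 + 3Q^3. Then AVC = 58 - 24Q + 3Q^2 and MC = 58 - 48Q + 9Q^2.
AVC hits its minimum where MC = AVC, at Q = 4, giving min AVC = 58 - 24·4 + 3·4^2 = ¥10.
Since P = ¥5 < min AVC = ¥10, price fails to cover variable cost at any output.
Shutting down limits the loss to fixed cost, ¥44.

Shut down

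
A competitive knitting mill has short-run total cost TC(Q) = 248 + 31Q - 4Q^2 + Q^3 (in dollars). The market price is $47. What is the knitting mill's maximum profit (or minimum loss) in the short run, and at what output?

AVC = 31 - 4Q + Q^2; min AVC = $27 at Q = 2. Since P = $47 ≥ min AVC, the firm produces.
MC = 31 - 8Q + 3Q^2. Setting P = MC and taking the root on the rising branch gives Q* = 4.
TR = 47·4 = 188. TC = 248 + 124 = 372. Profit = 188 − 372 = -$184.
By producing, the firm covers all variable cost plus $64 of fixed cost; shutting down would lose the full $248.

Profit = -$184 at Q = 4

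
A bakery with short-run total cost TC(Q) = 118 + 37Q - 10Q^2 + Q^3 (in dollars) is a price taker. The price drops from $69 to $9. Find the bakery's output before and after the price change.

AVC = 37 - 10Q + Q^2, minimized at Q = 5 where min AVC = $12. MC = 37 - 20Q + 3Q^2.
At P = $69 ≥ min AVC, set P = MC on the rising branch: Q = 8.
At P = $9 < min AVC = $12, price no longer covers variable cost at any output, so the firm shuts down: Q = 0.

Output falls from 8 to 0 (the firm shuts down)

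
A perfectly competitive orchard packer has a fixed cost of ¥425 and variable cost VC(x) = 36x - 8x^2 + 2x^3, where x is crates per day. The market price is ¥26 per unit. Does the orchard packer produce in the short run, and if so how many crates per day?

Shut down

Strip out fixed cost: VC = 36x - 8x^2 + 2x^3. Then AVC = 36 - 8x + 2x^2 and MC = 36 - 16x + 6x^2.
AVC hits its minimum where MC = AVC, at x = 2, giving min AVC = 36 - 8·2 + 2·2^2 = ¥28.
With P < min AVC (¥26 < ¥28), every unit sold adds to the loss.
Shutting down limits the loss to fixed cost, ¥425.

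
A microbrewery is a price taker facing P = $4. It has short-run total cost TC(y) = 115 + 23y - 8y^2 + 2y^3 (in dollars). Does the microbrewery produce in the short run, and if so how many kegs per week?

Variable cost is VC = 23y - 8y^2 + 2y^3, so AVC = VC/y = 23 - 8y + 2y^2 and MC = dTC/dy = 23 - 16y + 6y^2.
The AVC parabola has its vertex at y = 8/4 = 2, where AVC = 23 - 8·2 + 2·2^2 = $15.
Since P = $4 < min AVC = $15, price fails to cover variable cost at any output.
The firm minimizes its loss by shutting down and losing only its fixed cost of $115.

Shut down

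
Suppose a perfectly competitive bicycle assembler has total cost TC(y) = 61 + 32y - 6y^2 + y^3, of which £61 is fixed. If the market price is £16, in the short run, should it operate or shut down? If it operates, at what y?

Shut down

Strip out fixed cost: VC = 32y - 6y^2 + y^3. Then AVC = 32 - 6y + y^2 and MC = 32 - 12y + 3y^2.
AVC is minimized where dAVC/dy = -6 + 2y = 0, at y = 3; min AVC = 32 - 6·3 + 3^2 = £23.
With P < min AVC (£16 < £23), every unit sold adds to the loss.
Shutting down limits the loss to fixed cost, £61.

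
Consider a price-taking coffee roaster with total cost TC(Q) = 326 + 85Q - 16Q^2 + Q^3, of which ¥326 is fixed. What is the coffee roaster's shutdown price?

The firm shuts down when price falls below the minimum of average variable cost. AVC = VC/Q = 85 - 16Q + Q^2.
At the minimum of AVC, MC = AVC. MC = 85 - 32Q + 3Q^2; setting MC = AVC gives 2Q^2 - 16Q = 0, so Q = 8. min AVC = 21.
So the shutdown price is ¥21.

¥21 per unit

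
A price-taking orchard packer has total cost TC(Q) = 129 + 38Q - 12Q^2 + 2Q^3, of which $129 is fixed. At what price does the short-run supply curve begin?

The shutdown price is the minimum of AVC. VC = 38Q - 12Q^2 + 2Q^3, so AVC = 38 - 12Q + 2Q^2.
At the minimum of AVC, MC = AVC. MC = 38 - 24Q + 6Q^2; setting MC = AVC gives 4Q^2 - 12Q = 0, so Q = 3. min AVC = 20.
The firm shuts down for any P below $20.

$20 per unit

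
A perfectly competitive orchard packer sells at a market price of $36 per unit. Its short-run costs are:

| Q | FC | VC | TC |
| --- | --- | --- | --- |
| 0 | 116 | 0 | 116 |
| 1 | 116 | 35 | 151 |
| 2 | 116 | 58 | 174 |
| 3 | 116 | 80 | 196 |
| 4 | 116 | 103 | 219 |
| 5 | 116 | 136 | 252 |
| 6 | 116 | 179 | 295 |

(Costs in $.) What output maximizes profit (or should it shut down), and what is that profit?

Q = 5; profit = -$72

Tabulate TR − TC: Q=0: -116; Q=1: -115; Q=2: -102; Q=3: -88; Q=4: -75; Q=5: -72; Q=6: -79.
Profit is maximized at Q = 5. AVC there is 136/5 = $27.20 ≤ P, so producing beats shutting down (which would give -$116).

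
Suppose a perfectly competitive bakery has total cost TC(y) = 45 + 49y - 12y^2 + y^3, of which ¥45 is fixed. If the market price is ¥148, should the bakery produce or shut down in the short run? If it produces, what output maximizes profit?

From TC, MC = TC'(y) = 49 - 24y + 3y^2 and AVC = VC/y = 49 - 12y + y^2.
AVC is minimized where dAVC/dy = -12 + 2y = 0, at y = 6; min AVC = 49 - 12·6 + 6^2 = ¥13.
P = ¥148 exceeds min AVC = ¥13, so the firm stays open.
P = MC gives -99 - 24y + 3y^2 = 0, with roots -3 and 11. Take the larger (rising MC): y* = 11.
Check: AVC at y = 11 is ¥38 ≤ P, so revenue covers variable cost.
Profit = P·y − TC = 148·11 − 463 = ¥1165.

Produce at y = 11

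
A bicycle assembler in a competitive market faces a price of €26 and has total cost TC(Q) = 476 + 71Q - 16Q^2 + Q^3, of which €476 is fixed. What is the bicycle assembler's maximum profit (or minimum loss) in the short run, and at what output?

Profit = -€314 at Q = 9

AVC = 71 - 16Q + Q^2; min AVC = €7 at Q = 8. Since P = €26 ≥ min AVC, the firm produces.
With MC = 71 - 32Q + 3Q^2, P = MC on the upward-sloping part at Q* = 9.
TR = 26·9 = 234. TC = 476 + 72 = 548. Profit = 234 − 548 = -€314.
Shutting down would mean losing the fixed cost of €476, so operating at a loss of €314 is better by €162.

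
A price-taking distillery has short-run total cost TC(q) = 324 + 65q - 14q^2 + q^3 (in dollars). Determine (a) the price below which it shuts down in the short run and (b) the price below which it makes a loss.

Shutdown price = min AVC. AVC = 65 - 14q + q^2, with vertex at q = 7 and minimum $16.
ATC = 324/q + 65 - 14q + q^2. Setting dATC/dq = −324/q^2 − 14 + 2q = 0 gives q = 9 (since 2·9^3 − 14·9^2 = 324).
min ATC = 324/9 + 65 − 14·9 + 9^2 = $56. That is the break-even price.
Between these two prices the firm operates at a loss; above $56 it earns a profit.

Shutdown price = $16; break-even price = $56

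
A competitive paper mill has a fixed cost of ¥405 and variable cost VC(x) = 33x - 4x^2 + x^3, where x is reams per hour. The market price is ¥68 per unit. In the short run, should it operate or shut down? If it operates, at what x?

Produce at x = 5

Strip out fixed cost: VC = 33x - 4x^2 + x^3. Then AVC = 33 - 4x + x^2 and MC = 33 - 8x + 3x^2.
The AVC parabola has its vertex at x = 4/2 = 2, where AVC = 33 - 4·2 + 2^2 = ¥29.
Since P = ¥68 ≥ min AVC = ¥29, price covers variable cost and the firm should produce.
P = MC gives -35 - 8x + 3x^2 = 0, with roots -7/3 and 5. Take the larger (rising MC): x* = 5.
Check: AVC at x = 5 is ¥38 ≤ P, so revenue covers variable cost.
Profit = P·x − TC = 68·5 − 595 = -¥255, a loss, but smaller than the ¥405 fixed cost the firm would lose by shutting down.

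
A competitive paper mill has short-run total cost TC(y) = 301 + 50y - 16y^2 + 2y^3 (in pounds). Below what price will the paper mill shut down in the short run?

£18 per unit

The shutdown price is the minimum of AVC. VC = 50y - 16y^2 + 2y^3, so AVC = 50 - 16y + 2y^2.
At the minimum of AVC, MC = AVC. MC = 50 - 32y + 6y^2; setting MC = AVC gives 4y^2 - 16y = 0, so y = 4. min AVC = 18.
So the shutdown price is £18.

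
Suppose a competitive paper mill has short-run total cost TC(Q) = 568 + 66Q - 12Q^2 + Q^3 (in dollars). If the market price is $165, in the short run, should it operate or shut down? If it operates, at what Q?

Produce at Q = 11

Variable cost is VC = 66Q - 12Q^2 + Q^3, so AVC = VC/Q = 66 - 12Q + Q^2 and MC = dTC/dQ = 66 - 24Q + 3Q^2.
AVC is minimized where dAVC/dQ = -12 + 2Q = 0, at Q = 6; min AVC = 66 - 12·6 + 6^2 = $30.
P = $165 exceeds min AVC = $30, so the firm stays open.
Set P = MC: 165 = 66 - 24Q + 3Q^2 → -99 - 24Q + 3Q^2 = 0. The roots are Q = -3 and Q = 11; the profit-maximizing output is on the rising part of MC, so Q* = 11.
Check: AVC at Q = 11 is $55 ≤ P, so revenue covers variable cost.
Profit = P·Q − TC = 165·11 − 1173 = $642.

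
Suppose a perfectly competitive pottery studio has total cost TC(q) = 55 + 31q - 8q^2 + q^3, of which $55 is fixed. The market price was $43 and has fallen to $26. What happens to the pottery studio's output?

Output falls from 6 to 5

MC = 31 - 16q + 3q^2; the shutdown threshold is min AVC = $15 (at q = 4).
At P = $43 ≥ min AVC, set P = MC on the rising branch: q = 6.
At P = $26 ≥ min AVC, set P = MC: q = 5. The firm stays open but cuts output.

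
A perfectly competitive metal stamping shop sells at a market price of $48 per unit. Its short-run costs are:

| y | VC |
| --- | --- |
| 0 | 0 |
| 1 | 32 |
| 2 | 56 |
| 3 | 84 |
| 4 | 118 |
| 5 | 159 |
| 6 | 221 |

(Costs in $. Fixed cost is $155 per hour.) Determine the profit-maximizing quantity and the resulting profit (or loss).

y = 5; profit = -$74

Tabulate TR − TC: y=0: -155; y=1: -139; y=2: -115; y=3: -95; y=4: -81; y=5: -74; y=6: -88.
Profit is maximized at y = 5. AVC there is 159/5 = $31.80 ≤ P, so producing beats shutting down (which would give -$155).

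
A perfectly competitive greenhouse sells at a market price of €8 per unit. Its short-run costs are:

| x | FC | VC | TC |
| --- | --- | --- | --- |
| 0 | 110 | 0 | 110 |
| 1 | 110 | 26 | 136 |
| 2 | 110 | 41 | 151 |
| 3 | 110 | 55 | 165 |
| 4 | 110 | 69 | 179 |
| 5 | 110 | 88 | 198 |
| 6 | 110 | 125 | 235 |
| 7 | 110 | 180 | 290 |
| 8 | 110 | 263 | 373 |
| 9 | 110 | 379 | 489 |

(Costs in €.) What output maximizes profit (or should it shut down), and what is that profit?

x = 0 (shut down); profit = -€110

Tabulate TR − TC: x=0: -110; x=1: -128; x=2: -135; x=3: -141; x=4: -147; x=5: -158; x=6: -187; x=7: -234; x=8: -309; x=9: -417.
Profit is highest at x = 0. Equivalently, the lowest AVC in the table is 69/4 ≈ €17.25 at x = 4, and P = €8 falls below it — price never covers variable cost, so the firm shuts down and loses only its fixed cost.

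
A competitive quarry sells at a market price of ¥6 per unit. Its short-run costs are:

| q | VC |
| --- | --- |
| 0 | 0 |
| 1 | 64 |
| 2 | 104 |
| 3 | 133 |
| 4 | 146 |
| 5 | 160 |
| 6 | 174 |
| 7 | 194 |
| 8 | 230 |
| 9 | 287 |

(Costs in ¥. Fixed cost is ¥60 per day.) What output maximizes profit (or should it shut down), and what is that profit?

Profit at each row (π = 6q − TC): q=0: -60; q=1: -118; q=2: -152; q=3: -175; q=4: -182; q=5: -190; q=6: -198; q=7: -212; q=8: -242; q=9: -293.
Profit is highest at q = 0. Equivalently, the lowest AVC in the table is 194/7 ≈ ¥27.71 at q = 7, and P = ¥6 falls below it — price never covers variable cost, so the firm shuts down and loses only its fixed cost.

q = 0 (shut down); profit = -¥60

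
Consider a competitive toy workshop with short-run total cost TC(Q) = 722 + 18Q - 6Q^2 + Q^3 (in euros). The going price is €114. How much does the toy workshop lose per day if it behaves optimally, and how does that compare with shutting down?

AVC = 18 - 6Q + Q^2; min AVC = €9 at Q = 3. Since P = €114 ≥ min AVC, the firm produces.
MC = 18 - 12Q + 3Q^2. Setting P = MC and taking the root on the rising branch gives Q* = 8.
TR = 114·8 = 912. TC = 722 + 272 = 994. Profit = 912 − 994 = -€82.
That loss of €82 beats the €722 the firm would lose by shutting down; producing recovers €640 of fixed cost.

Profit = -€82 at Q = 8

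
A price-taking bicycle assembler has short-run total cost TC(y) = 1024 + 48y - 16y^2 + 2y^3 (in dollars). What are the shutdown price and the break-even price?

Shutdown price = $16; break-even price = $176

AVC = 48 - 16y + 2y^2; minimized at y = 4, giving min AVC = $16. That is the shutdown price.
ATC = 1024/y + 48 - 16y + 2y^2. Setting dATC/dy = −1024/y^2 − 16 + 4y = 0 gives y = 8 (since 4·8^3 − 16·8^2 = 1024).
min ATC = 1024/8 + 48 − 16·8 + 2·8^2 = $176. That is the break-even price.
Between these two prices the firm operates at a loss; above $176 it earns a profit.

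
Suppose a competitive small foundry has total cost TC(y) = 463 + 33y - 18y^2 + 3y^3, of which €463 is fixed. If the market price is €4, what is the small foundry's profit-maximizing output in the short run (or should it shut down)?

Shut down

From TC, MC = TC'(y) = 33 - 36y + 9y^2 and AVC = VC/y = 33 - 18y + 3y^2.
The AVC parabola has its vertex at y = 18/6 = 3, where AVC = 33 - 18·3 + 3·3^2 = €6.
Since P = €4 < min AVC = €6, price fails to cover variable cost at any output.
Best response: produce nothing and absorb the €463 fixed cost.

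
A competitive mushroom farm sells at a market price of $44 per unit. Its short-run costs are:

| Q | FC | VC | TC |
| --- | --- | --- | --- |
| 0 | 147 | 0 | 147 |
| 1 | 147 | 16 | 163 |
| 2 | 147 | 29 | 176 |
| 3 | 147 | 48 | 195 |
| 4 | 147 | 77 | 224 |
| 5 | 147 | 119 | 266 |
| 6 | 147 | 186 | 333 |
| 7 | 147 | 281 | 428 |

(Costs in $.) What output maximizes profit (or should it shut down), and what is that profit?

Tabulate TR − TC: Q=0: -147; Q=1: -119; Q=2: -88; Q=3: -63; Q=4: -48; Q=5: -46; Q=6: -69; Q=7: -120.
Profit is maximized at Q = 5. AVC there is 119/5 = $23.80 ≤ P, so producing beats shutting down (which would give -$147).

Q = 5; profit = -$46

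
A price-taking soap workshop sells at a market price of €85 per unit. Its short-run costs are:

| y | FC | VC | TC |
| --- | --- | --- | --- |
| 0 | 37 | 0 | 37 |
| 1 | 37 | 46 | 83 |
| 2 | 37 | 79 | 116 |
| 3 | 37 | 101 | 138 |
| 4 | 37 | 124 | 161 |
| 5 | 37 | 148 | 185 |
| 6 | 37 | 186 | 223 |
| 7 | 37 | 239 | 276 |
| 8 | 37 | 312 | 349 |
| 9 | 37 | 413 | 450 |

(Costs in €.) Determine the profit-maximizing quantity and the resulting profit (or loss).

y = 8; profit = €331

Tabulate TR − TC: y=0: -37; y=1: 2; y=2: 54; y=3: 117; y=4: 179; y=5: 240; y=6: 287; y=7: 319; y=8: 331; y=9: 315.
Profit is maximized at y = 8. AVC there is 312/8 = €39 ≤ P, so producing beats shutting down (which would give -€37).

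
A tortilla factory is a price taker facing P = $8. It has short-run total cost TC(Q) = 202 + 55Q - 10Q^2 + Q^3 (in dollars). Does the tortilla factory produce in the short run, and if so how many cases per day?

Shut down

Variable cost is VC = 55Q - 10Q^2 + Q^3, so AVC = VC/Q = 55 - 10Q + Q^2 and MC = dTC/dQ = 55 - 20Q + 3Q^2.
AVC hits its minimum where MC = AVC, at Q = 5, giving min AVC = 55 - 10·5 + 5^2 = $30.
Since P = $8 < min AVC = $30, price fails to cover variable cost at any output.
Shutting down limits the loss to fixed cost, $202.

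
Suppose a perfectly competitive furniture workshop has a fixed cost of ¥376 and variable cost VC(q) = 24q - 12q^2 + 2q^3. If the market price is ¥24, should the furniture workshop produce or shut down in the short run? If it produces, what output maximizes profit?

Produce at q = 4

Strip out fixed cost: VC = 24q - 12q^2 + 2q^3. Then AVC = 24 - 12q + 2q^2 and MC = 24 - 24q + 6q^2.
AVC is minimized where dAVC/dq = -12 + 4q = 0, at q = 3; min AVC = 24 - 12·3 + 2·3^2 = ¥6.
P = ¥24 exceeds min AVC = ¥6, so the firm stays open.
Solving P = MC: -24q + 6q^2 = 0 ⇒ q = 0 or 4. On the upward-sloping branch, q* = 4.
Check: AVC at q = 4 is ¥8 ≤ P, so revenue covers variable cost.
Profit = P·q − TC = 24·4 − 408 = -¥312, a loss, but smaller than the ¥376 fixed cost the firm would lose by shutting down.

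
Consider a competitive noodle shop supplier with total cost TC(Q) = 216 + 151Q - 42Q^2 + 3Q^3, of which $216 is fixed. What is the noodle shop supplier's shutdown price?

$4 per unit

Short-run supply begins at min AVC. From VC = 151Q - 42Q^2 + 3Q^3, AVC = 151 - 42Q + 3Q^2.
dAVC/dQ = -42 + 6Q = 0 gives Q = 7. min AVC = 151 - 42·7 + 3·7^2 = 4.
The firm shuts down for any P below $4.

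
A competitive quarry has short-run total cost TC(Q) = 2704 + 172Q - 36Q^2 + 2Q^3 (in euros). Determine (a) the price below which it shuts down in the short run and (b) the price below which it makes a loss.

AVC = 172 - 36Q + 2Q^2; minimized at Q = 9, giving min AVC = €10. That is the shutdown price.
ATC = 2704/Q + 172 - 36Q + 2Q^2. Setting dATC/dQ = −2704/Q^2 − 36 + 4Q = 0 gives Q = 13 (since 4·13^3 − 36·13^2 = 2704).
min ATC = 2704/13 + 172 − 36·13 + 2·13^2 = €250. That is the break-even price.
Between these two prices the firm operates at a loss; above €250 it earns a profit.

Shutdown price = €10; break-even price = €250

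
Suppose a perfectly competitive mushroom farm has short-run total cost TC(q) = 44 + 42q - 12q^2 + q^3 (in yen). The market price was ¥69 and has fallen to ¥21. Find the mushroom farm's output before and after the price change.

MC = 42 - 24q + 3q^2; the shutdown threshold is min AVC = ¥6 (at q = 6).
At P = ¥69 ≥ min AVC, set P = MC on the rising branch: q = 9.
At P = ¥21 ≥ min AVC, set P = MC: q = 7. The firm stays open but cuts output.

Output falls from 9 to 7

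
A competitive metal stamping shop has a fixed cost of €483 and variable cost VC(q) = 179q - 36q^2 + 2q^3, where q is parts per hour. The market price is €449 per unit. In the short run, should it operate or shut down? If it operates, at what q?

Variable cost is VC = 179q - 36q^2 + 2q^3, so AVC = VC/q = 179 - 36q + 2q^2 and MC = dTC/dq = 179 - 72q + 6q^2.
AVC is minimized where dAVC/dq = -36 + 4q = 0, at q = 9; min AVC = 179 - 36·9 + 2·9^2 = €17.
Because €449 ≥ €17, revenue can cover variable cost; the firm operates.
Solving P = MC: -270 - 72q + 6q^2 = 0 ⇒ q = -3 or 15. On the upward-sloping branch, q* = 15.
Check: AVC at q = 15 is €89 ≤ P, so revenue covers variable cost.
Profit = P·q − TC = 449·15 − 1818 = €4917.

Produce at q = 15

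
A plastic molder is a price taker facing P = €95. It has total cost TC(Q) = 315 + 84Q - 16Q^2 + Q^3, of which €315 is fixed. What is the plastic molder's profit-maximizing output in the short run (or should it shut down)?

Produce at Q = 11

Variable cost is VC = 84Q - 16Q^2 + Q^3, so AVC = VC/Q = 84 - 16Q + Q^2 and MC = dTC/dQ = 84 - 32Q + 3Q^2.
AVC is minimized where dAVC/dQ = -16 + 2Q = 0, at Q = 8; min AVC = 84 - 16·8 + 8^2 = €20.
Since P = €95 ≥ min AVC = €20, price covers variable cost and the firm should produce.
Solving P = MC: -11 - 32Q + 3Q^2 = 0 ⇒ Q = -1/3 or 11. On the upward-sloping branch, Q* = 11.
Check: AVC at Q = 11 is €29 ≤ P, so revenue covers variable cost.
Profit = P·Q − TC = 95·11 − 634 = €411.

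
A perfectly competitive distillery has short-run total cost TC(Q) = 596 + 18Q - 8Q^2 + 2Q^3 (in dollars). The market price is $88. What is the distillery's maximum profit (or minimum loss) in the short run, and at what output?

Profit = -$296 at Q = 5

AVC = 18 - 8Q + 2Q^2 has its minimum $10 at Q = 2; price $88 clears that bar, so the firm operates.
With MC = 18 - 16Q + 6Q^2, P = MC on the upward-sloping part at Q* = 5.
TR = 88·5 = 440. TC = 596 + 140 = 736. Profit = 440 − 736 = -$296.
Shutting down would mean losing the fixed cost of $596, so operating at a loss of $296 is better by $300.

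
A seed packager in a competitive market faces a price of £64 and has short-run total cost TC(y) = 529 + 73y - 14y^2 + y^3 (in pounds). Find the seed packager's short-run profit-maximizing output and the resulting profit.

Profit = -£205 at y = 9

AVC = 73 - 14y + y^2 has its minimum £24 at y = 7; price £64 clears that bar, so the firm operates.
MC = 73 - 28y + 3y^2. Setting P = MC and taking the root on the rising branch gives y* = 9.
TR = 64·9 = 576. TC = 529 + 252 = 781. Profit = 576 − 781 = -£205.
That loss of £205 beats the £529 the firm would lose by shutting down; producing recovers £324 of fixed cost.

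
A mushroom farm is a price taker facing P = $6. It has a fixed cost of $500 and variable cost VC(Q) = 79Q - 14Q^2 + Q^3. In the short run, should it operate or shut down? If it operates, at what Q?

From TC, MC = TC'(Q) = 79 - 28Q + 3Q^2 and AVC = VC/Q = 79 - 14Q + Q^2.
AVC hits its minimum where MC = AVC, at Q = 7, giving min AVC = 79 - 14·7 + 7^2 = $30.
Since P = $6 < min AVC = $30, price fails to cover variable cost at any output.
The firm minimizes its loss by shutting down and losing only its fixed cost of $500.

Shut down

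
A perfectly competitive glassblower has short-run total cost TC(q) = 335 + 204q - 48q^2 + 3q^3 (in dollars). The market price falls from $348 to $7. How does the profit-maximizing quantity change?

Output falls from 12 to 0 (the firm shuts down)

MC = 204 - 96q + 9q^2; the shutdown threshold is min AVC = $12 (at q = 8).
With P = $348 above the shutdown price, P = MC gives q = 12.
At P = $7 < min AVC = $12, price no longer covers variable cost at any output, so the firm shuts down: q = 0.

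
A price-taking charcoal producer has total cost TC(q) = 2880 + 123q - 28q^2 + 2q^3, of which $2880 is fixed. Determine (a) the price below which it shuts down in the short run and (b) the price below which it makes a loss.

Shutdown price = $25; break-even price = $315

Shutdown price = min AVC. AVC = 123 - 28q + 2q^2, with vertex at q = 7 and minimum $25.
ATC = 2880/q + 123 - 28q + 2q^2. Setting dATC/dq = −2880/q^2 − 28 + 4q = 0 gives q = 12 (since 4·12^3 − 28·12^2 = 2880).
min ATC = 2880/12 + 123 − 28·12 + 2·12^2 = $315. That is the break-even price.
For $25 ≤ P < $315 the firm produces at a loss; below $25 it shuts down.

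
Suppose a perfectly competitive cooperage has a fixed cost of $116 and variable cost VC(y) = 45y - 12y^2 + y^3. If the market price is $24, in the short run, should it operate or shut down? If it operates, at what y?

Produce at y = 7

Strip out fixed cost: VC = 45y - 12y^2 + y^3. Then AVC = 45 - 12y + y^2 and MC = 45 - 24y + 3y^2.
AVC hits its minimum where MC = AVC, at y = 6, giving min AVC = 45 - 12·6 + 6^2 = $9.
Because $24 ≥ $9, revenue can cover variable cost; the firm operates.
Solving P = MC: 21 - 24y + 3y^2 = 0 ⇒ y = 1 or 7. On the upward-sloping branch, y* = 7.
Check: AVC at y = 7 is $10 ≤ P, so revenue covers variable cost.
Profit = P·y − TC = 24·7 − 186 = -$18, a loss, but smaller than the $116 fixed cost the firm would lose by shutting down.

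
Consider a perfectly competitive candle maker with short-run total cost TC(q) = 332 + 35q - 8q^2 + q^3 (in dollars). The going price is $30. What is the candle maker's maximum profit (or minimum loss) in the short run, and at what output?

AVC = 35 - 8q + q^2 has its minimum $19 at q = 4; price $30 clears that bar, so the firm operates.
MC = 35 - 16q + 3q^2. Setting P = MC and taking the root on the rising branch gives q* = 5.
TR = 30·5 = 150. TC = 332 + 100 = 432. Profit = 150 − 432 = -$282.
Shutting down would mean losing the fixed cost of $332, so operating at a loss of $282 is better by $50.

Profit = -$282 at q = 5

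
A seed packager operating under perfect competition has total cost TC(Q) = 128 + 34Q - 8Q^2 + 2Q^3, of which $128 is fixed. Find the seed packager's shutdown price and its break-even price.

Shutdown price = min AVC. AVC = 34 - 8Q + 2Q^2, with vertex at Q = 2 and minimum $26.
ATC = 128/Q + 34 - 8Q + 2Q^2. Setting dATC/dQ = −128/Q^2 − 8 + 4Q = 0 gives Q = 4 (since 4·4^3 − 8·4^2 = 128).
min ATC = 128/4 + 34 − 8·4 + 2·4^2 = $66. That is the break-even price.
Between these two prices the firm operates at a loss; above $66 it earns a profit.

Shutdown price = $26; break-even price = $66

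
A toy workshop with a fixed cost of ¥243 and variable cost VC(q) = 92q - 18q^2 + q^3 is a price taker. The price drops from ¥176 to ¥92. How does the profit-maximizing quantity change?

Output falls from 14 to 12

MC = 92 - 36q + 3q^2; the shutdown threshold is min AVC = ¥11 (at q = 9).
At P = ¥176 ≥ min AVC, set P = MC on the rising branch: q = 14.
At P = ¥92 ≥ min AVC, set P = MC: q = 12. The firm stays open but cuts output.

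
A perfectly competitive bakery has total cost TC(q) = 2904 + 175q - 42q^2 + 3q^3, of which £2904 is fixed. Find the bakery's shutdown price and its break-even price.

Shutdown price = min AVC. AVC = 175 - 42q + 3q^2, with vertex at q = 7 and minimum £28.
ATC = 2904/q + 175 - 42q + 3q^2. Setting dATC/dq = −2904/q^2 − 42 + 6q = 0 gives q = 11 (since 6·11^3 − 42·11^2 = 2904).
min ATC = 2904/11 + 175 − 42·11 + 3·11^2 = £340. That is the break-even price.
For £28 ≤ P < £340 the firm produces at a loss; below £28 it shuts down.

Shutdown price = £28; break-even price = £340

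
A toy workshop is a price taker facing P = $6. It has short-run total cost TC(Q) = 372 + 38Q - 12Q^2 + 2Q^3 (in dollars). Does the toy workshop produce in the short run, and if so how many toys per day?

Shut down

From TC, MC = TC'(Q) = 38 - 24Q + 6Q^2 and AVC = VC/Q = 38 - 12Q + 2Q^2.
AVC is minimized where dAVC/dQ = -12 + 4Q = 0, at Q = 3; min AVC = 38 - 12·3 + 2·3^2 = $20.
P = $6 lies below min AVC = $20; no output level covers variable cost.
The firm minimizes its loss by shutting down and losing only its fixed cost of $372.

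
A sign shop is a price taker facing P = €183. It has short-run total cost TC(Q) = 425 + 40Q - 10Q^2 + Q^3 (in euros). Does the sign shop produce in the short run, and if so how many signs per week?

From TC, MC = TC'(Q) = 40 - 20Q + 3Q^2 and AVC = VC/Q = 40 - 10Q + Q^2.
AVC is minimized where dAVC/dQ = -10 + 2Q = 0, at Q = 5; min AVC = 40 - 10·5 + 5^2 = €15.
P = €183 exceeds min AVC = €15, so the firm stays open.
Set P = MC: 183 = 40 - 20Q + 3Q^2 → -143 - 20Q + 3Q^2 = 0. The roots are Q = -13/3 and Q = 11; the profit-maximizing output is on the rising part of MC, so Q* = 11.
Check: AVC at Q = 11 is €51 ≤ P, so revenue covers variable cost.
Profit = P·Q − TC = 183·11 − 986 = €1027.

Produce at Q = 11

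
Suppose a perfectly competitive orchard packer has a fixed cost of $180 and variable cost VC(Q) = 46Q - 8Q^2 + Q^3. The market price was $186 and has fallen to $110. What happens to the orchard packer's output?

MC = 46 - 16Q + 3Q^2; the shutdown threshold is min AVC = $30 (at Q = 4).
With P = $186 above the shutdown price, P = MC gives Q = 10.
At P = $110 ≥ min AVC, set P = MC: Q = 8. The firm stays open but cuts output.

Output falls from 10 to 8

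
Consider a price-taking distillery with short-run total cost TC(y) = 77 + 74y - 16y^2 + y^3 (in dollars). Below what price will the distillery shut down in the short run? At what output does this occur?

$10 per unit, at y = 8

The shutdown price is the minimum of AVC. VC = 74y - 16y^2 + y^3, so AVC = 74 - 16y + y^2.
dAVC/dy = -16 + 2y = 0 gives y = 8. min AVC = 74 - 16·8 + 8^2 = 10.
For P < $10 the firm produces nothing.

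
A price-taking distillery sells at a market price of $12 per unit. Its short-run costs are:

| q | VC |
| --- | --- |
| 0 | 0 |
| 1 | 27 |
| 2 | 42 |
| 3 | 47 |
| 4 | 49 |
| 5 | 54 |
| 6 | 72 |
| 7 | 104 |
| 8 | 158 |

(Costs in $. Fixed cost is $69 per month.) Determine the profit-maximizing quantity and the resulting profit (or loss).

q = 5; profit = -$63

Compute π = P·q − TC at each output: q=0: -69; q=1: -84; q=2: -87; q=3: -80; q=4: -70; q=5: -63; q=6: -69; q=7: -89; q=8: -131.
Profit is maximized at q = 5. AVC there is 54/5 = $10.80 ≤ P, so producing beats shutting down (which would give -$69).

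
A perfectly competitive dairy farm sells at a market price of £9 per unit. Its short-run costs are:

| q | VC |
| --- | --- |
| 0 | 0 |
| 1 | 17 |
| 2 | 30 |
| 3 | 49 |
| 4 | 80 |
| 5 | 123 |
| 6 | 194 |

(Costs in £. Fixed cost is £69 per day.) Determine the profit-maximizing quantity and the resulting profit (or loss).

q = 0 (shut down); profit = -£69

Tabulate TR − TC: q=0: -69; q=1: -77; q=2: -81; q=3: -91; q=4: -113; q=5: -147; q=6: -209.
Profit is highest at q = 0. Equivalently, the lowest AVC in the table is 30/2 ≈ £15 at q = 2, and P = £9 falls below it — price never covers variable cost, so the firm shuts down and loses only its fixed cost.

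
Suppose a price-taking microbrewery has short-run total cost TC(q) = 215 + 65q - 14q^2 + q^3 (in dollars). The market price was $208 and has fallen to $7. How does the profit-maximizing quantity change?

MC = 65 - 28q + 3q^2; the shutdown threshold is min AVC = $16 (at q = 7).
At P = $208 ≥ min AVC, set P = MC on the rising branch: q = 13.
At P = $7 < min AVC = $16, price no longer covers variable cost at any output, so the firm shuts down: q = 0.

Output falls from 13 to 0 (the firm shuts down)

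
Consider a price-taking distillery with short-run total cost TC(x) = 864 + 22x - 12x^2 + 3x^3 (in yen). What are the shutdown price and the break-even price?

Shutdown price = ¥10; break-even price = ¥202

AVC = 22 - 12x + 3x^2; minimized at x = 2, giving min AVC = ¥10. That is the shutdown price.
ATC = 864/x + 22 - 12x + 3x^2. Setting dATC/dx = −864/x^2 − 12 + 6x = 0 gives x = 6 (since 6·6^3 − 12·6^2 = 864).
min ATC = 864/6 + 22 − 12·6 + 3·6^2 = ¥202. That is the break-even price.
Between these two prices the firm operates at a loss; above ¥202 it earns a profit.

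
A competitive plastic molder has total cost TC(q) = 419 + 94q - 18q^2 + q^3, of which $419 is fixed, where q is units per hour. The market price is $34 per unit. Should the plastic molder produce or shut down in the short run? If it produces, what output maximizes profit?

From TC, MC = TC'(q) = 94 - 36q + 3q^2 and AVC = VC/q = 94 - 18q + q^2.
AVC hits its minimum where MC = AVC, at q = 9, giving min AVC = 94 - 18·9 + 9^2 = $13.
Because $34 ≥ $13, revenue can cover variable cost; the firm operates.
Set P = MC: 34 = 94 - 36q + 3q^2 → 60 - 36q + 3q^2 = 0. The roots are q = 2 and q = 10; the profit-maximizing output is on the rising part of MC, so q* = 10.
Check: AVC at q = 10 is $14 ≤ P, so revenue covers variable cost.
Profit = P·q − TC = 34·10 − 559 = -$219, a loss, but smaller than the $419 fixed cost the firm would lose by shutting down.

Produce at q = 10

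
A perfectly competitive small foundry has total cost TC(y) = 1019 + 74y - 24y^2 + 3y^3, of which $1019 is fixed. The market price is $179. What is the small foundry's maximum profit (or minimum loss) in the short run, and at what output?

Profit = -$137 at y = 7

AVC = 74 - 24y + 3y^2 has its minimum $26 at y = 4; price $179 clears that bar, so the firm operates.
With MC = 74 - 48y + 9y^2, P = MC on the upward-sloping part at y* = 7.
TR = 179·7 = 1253. TC = 1019 + 371 = 1390. Profit = 1253 − 1390 = -$137.
Shutting down would mean losing the fixed cost of $1019, so operating at a loss of $137 is better by $882.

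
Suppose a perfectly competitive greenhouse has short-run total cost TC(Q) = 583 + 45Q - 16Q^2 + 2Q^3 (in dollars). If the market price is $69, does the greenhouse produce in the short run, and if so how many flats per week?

Produce at Q = 6

Strip out fixed cost: VC = 45Q - 16Q^2 + 2Q^3. Then AVC = 45 - 16Q + 2Q^2 and MC = 45 - 32Q + 6Q^2.
AVC is minimized where dAVC/dQ = -16 + 4Q = 0, at Q = 4; min AVC = 45 - 16·4 + 2·4^2 = $13.
Since P = $69 ≥ min AVC = $13, price covers variable cost and the firm should produce.
P = MC gives -24 - 32Q + 6Q^2 = 0, with roots -2/3 and 6. Take the larger (rising MC): Q* = 6.
Check: AVC at Q = 6 is $21 ≤ P, so revenue covers variable cost.
Profit = P·Q − TC = 69·6 − 709 = -$295, a loss, but smaller than the $583 fixed cost the firm would lose by shutting down.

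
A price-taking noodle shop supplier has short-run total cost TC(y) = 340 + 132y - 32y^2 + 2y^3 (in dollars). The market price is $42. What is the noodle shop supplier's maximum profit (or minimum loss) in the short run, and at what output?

AVC = 132 - 32y + 2y^2; min AVC = $4 at y = 8. Since P = $42 ≥ min AVC, the firm produces.
MC = 132 - 64y + 6y^2. Setting P = MC and taking the root on the rising branch gives y* = 9.
TR = 42·9 = 378. TC = 340 + 54 = 394. Profit = 378 − 394 = -$16.
Shutting down would mean losing the fixed cost of $340, so operating at a loss of $16 is better by $324.

Profit = -$16 at y = 9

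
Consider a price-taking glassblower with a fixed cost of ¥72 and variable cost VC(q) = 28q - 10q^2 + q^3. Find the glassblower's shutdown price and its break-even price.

AVC = 28 - 10q + q^2; minimized at q = 5, giving min AVC = ¥3. That is the shutdown price.
ATC = 72/q + 28 - 10q + q^2. Setting dATC/dq = −72/q^2 − 10 + 2q = 0 gives q = 6 (since 2·6^3 − 10·6^2 = 72).
min ATC = 72/6 + 28 − 10·6 + 6^2 = ¥16. That is the break-even price.
Between these two prices the firm operates at a loss; above ¥16 it earns a profit.

Shutdown price = ¥3; break-even price = ¥16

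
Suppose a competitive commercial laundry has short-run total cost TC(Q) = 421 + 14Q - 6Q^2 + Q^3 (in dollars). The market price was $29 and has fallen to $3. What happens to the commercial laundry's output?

AVC = 14 - 6Q + Q^2, minimized at Q = 3 where min AVC = $5. MC = 14 - 12Q + 3Q^2.
With P = $29 above the shutdown price, P = MC gives Q = 5.
At P = $3 < min AVC = $5, price no longer covers variable cost at any output, so the firm shuts down: Q = 0.

Output falls from 5 to 0 (the firm shuts down)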